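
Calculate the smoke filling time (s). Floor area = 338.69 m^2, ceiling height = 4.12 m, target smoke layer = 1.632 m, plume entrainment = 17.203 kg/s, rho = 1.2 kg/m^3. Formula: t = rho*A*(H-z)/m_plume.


H - z = 2.488 m
t = 1.2 * 338.69 * 2.488 / 17.203 = 58.780 s

58.780 s


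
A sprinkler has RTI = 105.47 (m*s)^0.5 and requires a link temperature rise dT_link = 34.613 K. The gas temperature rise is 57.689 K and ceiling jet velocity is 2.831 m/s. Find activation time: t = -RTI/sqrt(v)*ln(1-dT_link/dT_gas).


dT_link/dT_gas = 0.59999
ln(1 - 0.59999) = -0.91627
t = -105.47 / sqrt(2.831) * -0.91627 = 57.436 s

57.436 s


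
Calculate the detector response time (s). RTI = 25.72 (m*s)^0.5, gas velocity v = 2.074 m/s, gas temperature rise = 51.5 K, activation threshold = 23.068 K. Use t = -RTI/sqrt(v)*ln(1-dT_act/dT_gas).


dT_act/dT_gas = 0.44792
ln(1 - 0.44792) = -0.59407
t = -25.72 / sqrt(2.074) * -0.59407 = 10.610 s

10.610 s


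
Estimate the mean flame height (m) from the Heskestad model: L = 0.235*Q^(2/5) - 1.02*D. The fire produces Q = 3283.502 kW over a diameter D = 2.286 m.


Q^(2/5) = 25.500
0.235 * Q^(2/5) = 5.9924
1.02 * D = 2.3317
L = 3.6607 m

3.6607 m


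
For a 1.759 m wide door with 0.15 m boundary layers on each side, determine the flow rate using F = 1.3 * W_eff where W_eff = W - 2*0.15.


W_eff = 1.759 - 0.30 = 1.459 m
F = 1.3 * 1.459 = 1.8967 persons/s

1.8967 persons/s


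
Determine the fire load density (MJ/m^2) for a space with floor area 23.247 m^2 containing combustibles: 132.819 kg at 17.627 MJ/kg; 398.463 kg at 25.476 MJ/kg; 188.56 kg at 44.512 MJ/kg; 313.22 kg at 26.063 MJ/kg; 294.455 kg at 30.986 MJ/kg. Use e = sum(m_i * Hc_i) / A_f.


Total energy = 132.819*17.627 + 398.463*25.476 + 188.56*44.512 + 313.22*26.063 + 294.455*30.986
= 2341.201 + 10151.24 + 8393.183 + 8163.453 + 9123.983
= 38173.06 MJ
e = 38173.06 / 23.247 = 1642.1 MJ/m^2

1642.1 MJ/m^2


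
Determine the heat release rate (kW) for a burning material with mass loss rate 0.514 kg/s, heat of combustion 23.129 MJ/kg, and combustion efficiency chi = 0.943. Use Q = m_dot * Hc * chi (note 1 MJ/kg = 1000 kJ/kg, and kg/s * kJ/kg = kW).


Hc = 23.129 MJ/kg = 23.129 * 1000 kJ/kg = 23129 kJ/kg
Q = 0.514 kg/s * 23129 kJ/kg * 0.943 = 11211 kW

11211 kW


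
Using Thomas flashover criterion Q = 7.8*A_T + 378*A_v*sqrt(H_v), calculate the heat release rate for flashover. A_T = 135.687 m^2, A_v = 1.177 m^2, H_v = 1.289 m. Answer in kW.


7.8*A_T = 1058.4
sqrt(H_v) = 1.1353
378*A_v*sqrt(H_v) = 505.12
Q = 1058.4 + 505.12 = 1563.5 kW

1563.5 kW


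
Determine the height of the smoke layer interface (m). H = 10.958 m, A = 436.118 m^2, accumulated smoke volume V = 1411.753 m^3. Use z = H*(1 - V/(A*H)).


V/(A*H) = 0.29541
1 - 0.29541 = 0.70459
z = 10.958 * 0.70459 = 7.7209 m

7.7209 m


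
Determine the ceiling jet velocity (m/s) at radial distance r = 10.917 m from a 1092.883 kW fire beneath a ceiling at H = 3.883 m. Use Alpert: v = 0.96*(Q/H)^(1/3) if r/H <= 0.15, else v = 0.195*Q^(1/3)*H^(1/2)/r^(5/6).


r/H = 10.917 / 3.883 = 2.8115
r/H > 0.15, so v = 0.195*Q^(1/3)*H^(1/2)/r^(5/6)
Q^(1/3) = 10.300
H^(1/2) = 1.9705
r^(5/6) = 7.3297
v = 0.195 * 10.300 * 1.9705 / 7.3297 = 0.54000 m/s

0.54000 m/s


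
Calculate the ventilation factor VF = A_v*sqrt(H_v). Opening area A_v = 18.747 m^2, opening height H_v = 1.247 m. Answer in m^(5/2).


sqrt(H_v) = 1.1167
VF = 18.747 * 1.1167 = 20.935 m^(5/2)

20.935 m^(5/2)


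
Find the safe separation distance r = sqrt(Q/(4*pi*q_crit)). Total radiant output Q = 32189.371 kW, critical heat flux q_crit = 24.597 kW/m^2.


4*pi*q_crit = 309.10
Q/(4*pi*q_crit) = 104.14
r = sqrt(104.14) = 10.205 m

10.205 m


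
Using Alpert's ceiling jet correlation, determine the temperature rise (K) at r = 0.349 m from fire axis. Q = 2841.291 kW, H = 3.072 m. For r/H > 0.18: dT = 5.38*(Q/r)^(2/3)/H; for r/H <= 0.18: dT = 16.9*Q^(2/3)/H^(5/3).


r/H = 0.349 / 3.072 = 0.11361
r/H <= 0.18, so dT = 16.9*Q^(2/3)/H^(5/3)
Q^(2/3) = 200.61
H^(5/3) = 6.4919
dT = 16.9 * 200.61 / 6.4919 = 522.23 K

522.23 K


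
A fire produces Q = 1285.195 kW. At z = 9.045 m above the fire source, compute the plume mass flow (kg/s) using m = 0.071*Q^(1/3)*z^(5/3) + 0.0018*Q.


Q^(1/3) = 10.872
z^(5/3) = 39.266
First term = 0.071 * 10.872 * 39.266 = 30.311
Second term = 0.0018 * 1285.195 = 2.3134
m = 32.624 kg/s

32.624 kg/s


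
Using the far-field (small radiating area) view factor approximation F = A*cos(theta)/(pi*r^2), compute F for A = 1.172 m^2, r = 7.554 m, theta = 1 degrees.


cos(1 deg) = 0.99985
pi*r^2 = 179.27
F = 1.172 * 0.99985 / 179.27 = 0.0065367

0.0065367


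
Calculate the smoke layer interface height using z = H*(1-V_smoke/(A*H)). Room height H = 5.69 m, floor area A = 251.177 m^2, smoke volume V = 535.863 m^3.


V/(A*H) = 0.37494
1 - 0.37494 = 0.62506
z = 5.69 * 0.62506 = 3.5566 m

3.5566 m


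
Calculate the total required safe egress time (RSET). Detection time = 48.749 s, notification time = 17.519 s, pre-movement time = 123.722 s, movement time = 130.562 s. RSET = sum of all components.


Total = 48.749 + 17.519 + 123.722 + 130.562 = 320.552 s

320.552 s


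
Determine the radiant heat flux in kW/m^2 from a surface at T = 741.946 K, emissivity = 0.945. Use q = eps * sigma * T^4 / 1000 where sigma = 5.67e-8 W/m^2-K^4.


T^4 = 3.0303e+11
q = 0.945 * 5.67e-8 * 3.0303e+11 / 1000 = 16.237 kW/m^2

16.237 kW/m^2


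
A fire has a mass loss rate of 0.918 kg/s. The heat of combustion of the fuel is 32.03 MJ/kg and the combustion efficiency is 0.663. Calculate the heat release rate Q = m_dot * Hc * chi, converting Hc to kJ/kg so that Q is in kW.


Hc = 32.03 MJ/kg = 32.03 * 1000 kJ/kg = 32030 kJ/kg
Q = 0.918 kg/s * 32030 kJ/kg * 0.663 = 19495 kW

19495 kW


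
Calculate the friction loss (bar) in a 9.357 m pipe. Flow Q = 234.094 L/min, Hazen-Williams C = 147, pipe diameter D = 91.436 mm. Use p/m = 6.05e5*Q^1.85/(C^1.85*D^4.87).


Q^1.85 = 24175
C^1.85 = 10222
D^4.87 = 3.5534e+09
p/m = 0.00040267 bar/m
p_total = 0.00040267 * 9.357 = 0.0037678 bar

0.0037678 bar


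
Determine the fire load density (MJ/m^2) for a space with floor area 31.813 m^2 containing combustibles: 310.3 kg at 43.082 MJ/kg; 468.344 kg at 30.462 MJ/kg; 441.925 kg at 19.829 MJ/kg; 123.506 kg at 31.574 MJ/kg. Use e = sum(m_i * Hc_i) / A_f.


Total energy = 310.3*43.082 + 468.344*30.462 + 441.925*19.829 + 123.506*31.574
= 13368.34 + 14266.69 + 8762.931 + 3899.578
= 40297.55 MJ
e = 40297.55 / 31.813 = 1266.7 MJ/m^2

1266.7 MJ/m^2


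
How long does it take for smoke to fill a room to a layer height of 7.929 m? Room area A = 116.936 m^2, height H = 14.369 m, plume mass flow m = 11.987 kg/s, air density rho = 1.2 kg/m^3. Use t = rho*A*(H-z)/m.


H - z = 6.44 m
t = 1.2 * 116.936 * 6.44 / 11.987 = 75.388 s

75.388 s


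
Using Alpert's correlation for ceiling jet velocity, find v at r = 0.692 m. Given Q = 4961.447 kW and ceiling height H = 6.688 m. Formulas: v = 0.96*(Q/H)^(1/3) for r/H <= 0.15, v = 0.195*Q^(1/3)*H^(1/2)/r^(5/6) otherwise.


r/H = 0.692 / 6.688 = 0.10347
r/H <= 0.15, so v = 0.96*(Q/H)^(1/3)
Q/H = 741.84
(Q/H)^(1/3) = 9.0525
v = 0.96 * 9.0525 = 8.6904 m/s

8.6904 m/s


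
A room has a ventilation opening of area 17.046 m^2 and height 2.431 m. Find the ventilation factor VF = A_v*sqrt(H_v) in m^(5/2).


sqrt(H_v) = 1.5592
VF = 17.046 * 1.5592 = 26.578 m^(5/2)

26.578 m^(5/2)


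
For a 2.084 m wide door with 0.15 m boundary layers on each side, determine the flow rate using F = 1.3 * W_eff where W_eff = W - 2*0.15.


W_eff = 2.084 - 0.30 = 1.784 m
F = 1.3 * 1.784 = 2.3192 persons/s

2.3192 persons/s


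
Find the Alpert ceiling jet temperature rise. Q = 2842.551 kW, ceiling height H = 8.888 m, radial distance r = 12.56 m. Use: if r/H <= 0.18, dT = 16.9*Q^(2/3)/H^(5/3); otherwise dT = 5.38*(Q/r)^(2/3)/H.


r/H = 12.56 / 8.888 = 1.4131
r/H > 0.18, so dT = 5.38*(Q/r)^(2/3)/H
Q/r = 226.32
(Q/r)^(2/3) = 37.137
dT = 5.38 * 37.137 / 8.888 = 22.480 K

22.480 K


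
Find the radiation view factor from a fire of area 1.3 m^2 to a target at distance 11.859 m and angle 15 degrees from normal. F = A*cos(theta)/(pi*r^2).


cos(15 deg) = 0.96593
pi*r^2 = 441.82
F = 1.3 * 0.96593 / 441.82 = 0.0028421

0.0028421


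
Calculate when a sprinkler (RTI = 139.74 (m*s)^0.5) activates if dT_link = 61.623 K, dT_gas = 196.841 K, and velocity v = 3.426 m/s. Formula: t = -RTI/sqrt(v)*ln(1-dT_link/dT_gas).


dT_link/dT_gas = 0.31306
ln(1 - 0.31306) = -0.37551
t = -139.74 / sqrt(3.426) * -0.37551 = 28.350 s

28.350 s


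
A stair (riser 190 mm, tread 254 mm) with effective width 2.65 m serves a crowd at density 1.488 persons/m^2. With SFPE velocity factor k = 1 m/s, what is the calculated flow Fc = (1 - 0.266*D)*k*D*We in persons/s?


1 - 0.266*D = 1 - 0.266*1.488 = 0.60419
Fs = 0.60419 * 1 * 1.488 = 0.89904 persons/(s*m)
Fc = 0.89904 * 2.65 = 2.3824 persons/s

2.3824 persons/s


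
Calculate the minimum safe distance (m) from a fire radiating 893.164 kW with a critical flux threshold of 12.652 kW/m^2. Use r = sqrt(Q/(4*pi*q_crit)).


4*pi*q_crit = 158.99
Q/(4*pi*q_crit) = 5.6177
r = sqrt(5.6177) = 2.3702 m

2.3702 m


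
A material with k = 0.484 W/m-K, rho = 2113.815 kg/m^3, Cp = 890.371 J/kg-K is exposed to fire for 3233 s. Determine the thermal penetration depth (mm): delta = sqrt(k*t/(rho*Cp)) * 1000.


alpha = 0.484 / (2113.815 * 890.371) = 2.5716e-07 m^2/s
alpha * t = 0.00083141
delta = sqrt(0.00083141) * 1000 = 28.834 mm

28.834 mm


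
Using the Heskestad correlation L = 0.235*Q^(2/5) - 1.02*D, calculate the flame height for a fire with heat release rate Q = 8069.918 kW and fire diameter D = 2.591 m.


Q^(2/5) = 36.538
0.235 * Q^(2/5) = 8.5865
1.02 * D = 2.6428
L = 5.9437 m

5.9437 m


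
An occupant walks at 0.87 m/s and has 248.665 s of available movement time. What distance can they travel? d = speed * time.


d = 0.87 * 248.665 = 216.34 m

216.34 m


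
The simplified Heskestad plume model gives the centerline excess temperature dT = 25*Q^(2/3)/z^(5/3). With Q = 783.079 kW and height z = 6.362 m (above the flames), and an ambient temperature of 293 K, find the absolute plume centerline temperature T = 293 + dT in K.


Q^(2/3) = 84.958
z^(5/3) = 21.844
dT = 25 * 84.958 / 21.844 = 97.235 K
T = 293 + 97.235 = 390.23 K

390.23 K


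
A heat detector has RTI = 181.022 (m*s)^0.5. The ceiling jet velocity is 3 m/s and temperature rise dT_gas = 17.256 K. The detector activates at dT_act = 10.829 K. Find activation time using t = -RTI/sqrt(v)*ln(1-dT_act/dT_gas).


dT_act/dT_gas = 0.62755
ln(1 - 0.62755) = -0.98765
t = -181.022 / sqrt(3) * -0.98765 = 103.22 s

103.22 s


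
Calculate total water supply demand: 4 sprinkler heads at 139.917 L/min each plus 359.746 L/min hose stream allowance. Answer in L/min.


Sprinkler demand = 4 * 139.917 = 559.668 L/min
Total = 559.668 + 359.746 = 919.414 L/min

919.414 L/min


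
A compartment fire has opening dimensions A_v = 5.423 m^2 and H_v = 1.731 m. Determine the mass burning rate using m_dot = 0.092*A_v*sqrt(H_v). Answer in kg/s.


sqrt(H_v) = 1.3157
m_dot = 0.092 * 5.423 * 1.3157 = 0.65641 kg/s

0.65641 kg/s


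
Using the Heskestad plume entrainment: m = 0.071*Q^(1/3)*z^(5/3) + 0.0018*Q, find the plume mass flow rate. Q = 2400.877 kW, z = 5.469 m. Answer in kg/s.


Q^(1/3) = 13.390
z^(5/3) = 16.976
First term = 0.071 * 13.390 * 16.976 = 16.140
Second term = 0.0018 * 2400.877 = 4.3216
m = 20.461 kg/s

20.461 kg/s


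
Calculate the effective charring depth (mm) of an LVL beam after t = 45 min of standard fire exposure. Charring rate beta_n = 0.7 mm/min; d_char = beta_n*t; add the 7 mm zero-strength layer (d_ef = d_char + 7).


d_char = 0.7 * 45 = 31.5 mm
d_ef = 31.5 + 1.0*7 = 38.5 mm

38.5 mm


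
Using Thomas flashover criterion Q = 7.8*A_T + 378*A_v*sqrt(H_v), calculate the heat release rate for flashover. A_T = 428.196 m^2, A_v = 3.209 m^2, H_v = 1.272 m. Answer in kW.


7.8*A_T = 3339.9
sqrt(H_v) = 1.1278
378*A_v*sqrt(H_v) = 1368.1
Q = 3339.9 + 1368.1 = 4708.0 kW

4708.0 kW


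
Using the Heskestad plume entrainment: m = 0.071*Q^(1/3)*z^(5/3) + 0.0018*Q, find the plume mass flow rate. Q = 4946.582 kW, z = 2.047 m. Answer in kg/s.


Q^(1/3) = 17.039
z^(5/3) = 3.3001
First term = 0.071 * 17.039 * 3.3001 = 3.9923
Second term = 0.0018 * 4946.582 = 8.9038
m = 12.896 kg/s

12.896 kg/s


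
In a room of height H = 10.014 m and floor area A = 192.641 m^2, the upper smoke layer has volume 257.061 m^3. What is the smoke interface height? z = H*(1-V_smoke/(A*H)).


V/(A*H) = 0.13325
1 - 0.13325 = 0.86675
z = 10.014 * 0.86675 = 8.6796 m

8.6796 m


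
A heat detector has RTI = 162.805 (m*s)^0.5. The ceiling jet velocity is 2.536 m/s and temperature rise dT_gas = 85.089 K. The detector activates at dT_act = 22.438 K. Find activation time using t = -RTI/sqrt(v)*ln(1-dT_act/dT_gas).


dT_act/dT_gas = 0.26370
ln(1 - 0.26370) = -0.30612
t = -162.805 / sqrt(2.536) * -0.30612 = 31.296 s

31.296 s


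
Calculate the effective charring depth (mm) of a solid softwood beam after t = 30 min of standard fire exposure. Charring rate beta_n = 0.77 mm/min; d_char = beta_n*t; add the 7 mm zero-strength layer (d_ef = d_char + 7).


d_char = 0.77 * 30 = 23.1 mm
d_ef = 23.1 + 1.0*7 = 30.1 mm

30.1 mm


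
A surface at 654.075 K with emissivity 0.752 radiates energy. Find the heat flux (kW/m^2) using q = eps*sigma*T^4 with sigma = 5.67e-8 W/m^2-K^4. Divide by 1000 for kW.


T^4 = 1.8302e+11
q = 0.752 * 5.67e-8 * 1.8302e+11 / 1000 = 7.8039 kW/m^2

7.8039 kW/m^2


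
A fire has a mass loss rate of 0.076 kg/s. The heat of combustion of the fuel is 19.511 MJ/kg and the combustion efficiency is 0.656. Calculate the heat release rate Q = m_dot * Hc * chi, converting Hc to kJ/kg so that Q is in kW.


Hc = 19.511 MJ/kg = 19.511 * 1000 kJ/kg = 19511 kJ/kg
Q = 0.076 kg/s * 19511 kJ/kg * 0.656 = 972.74 kW

972.74 kW


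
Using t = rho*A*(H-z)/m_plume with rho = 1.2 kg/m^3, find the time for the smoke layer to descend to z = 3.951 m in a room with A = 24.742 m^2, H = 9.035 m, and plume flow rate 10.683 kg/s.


H - z = 5.084 m
t = 1.2 * 24.742 * 5.084 / 10.683 = 14.130 s

14.130 s


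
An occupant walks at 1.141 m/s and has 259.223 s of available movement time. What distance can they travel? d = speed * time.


d = 1.141 * 259.223 = 295.77 m

295.77 m


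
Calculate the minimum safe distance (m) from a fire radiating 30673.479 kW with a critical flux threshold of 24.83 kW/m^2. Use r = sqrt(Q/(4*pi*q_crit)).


4*pi*q_crit = 312.02
Q/(4*pi*q_crit) = 98.305
r = sqrt(98.305) = 9.9149 m

9.9149 m


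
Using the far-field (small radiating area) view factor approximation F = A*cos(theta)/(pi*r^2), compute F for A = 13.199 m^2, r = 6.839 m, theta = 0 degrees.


cos(0 deg) = 1
pi*r^2 = 146.94
F = 13.199 * 1 / 146.94 = 0.089827

0.089827


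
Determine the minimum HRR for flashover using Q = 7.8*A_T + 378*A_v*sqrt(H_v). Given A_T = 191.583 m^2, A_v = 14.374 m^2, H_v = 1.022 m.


7.8*A_T = 1494.3
sqrt(H_v) = 1.0109
378*A_v*sqrt(H_v) = 5492.8
Q = 1494.3 + 5492.8 = 6987.2 kW

6987.2 kW


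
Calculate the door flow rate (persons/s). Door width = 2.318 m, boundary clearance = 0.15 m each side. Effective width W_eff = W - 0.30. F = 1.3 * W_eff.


W_eff = 2.318 - 0.30 = 2.018 m
F = 1.3 * 2.018 = 2.6234 persons/s

2.6234 persons/s


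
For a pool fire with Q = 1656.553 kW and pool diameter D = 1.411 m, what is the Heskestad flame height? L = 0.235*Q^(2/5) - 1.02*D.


Q^(2/5) = 19.395
0.235 * Q^(2/5) = 4.5577
1.02 * D = 1.4392
L = 3.1185 m

3.1185 m


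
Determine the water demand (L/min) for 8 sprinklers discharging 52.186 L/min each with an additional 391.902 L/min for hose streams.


Sprinkler demand = 8 * 52.186 = 417.488 L/min
Total = 417.488 + 391.902 = 809.39 L/min

809.39 L/min


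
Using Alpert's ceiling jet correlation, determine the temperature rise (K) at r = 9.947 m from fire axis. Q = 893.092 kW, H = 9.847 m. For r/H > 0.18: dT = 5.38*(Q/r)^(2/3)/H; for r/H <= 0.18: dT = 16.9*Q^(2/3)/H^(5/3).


r/H = 9.947 / 9.847 = 1.0102
r/H > 0.18, so dT = 5.38*(Q/r)^(2/3)/H
Q/r = 89.785
(Q/r)^(2/3) = 20.051
dT = 5.38 * 20.051 / 9.847 = 10.955 K

10.955 K


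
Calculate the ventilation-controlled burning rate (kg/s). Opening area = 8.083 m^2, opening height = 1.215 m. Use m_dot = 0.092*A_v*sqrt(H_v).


sqrt(H_v) = 1.1023
m_dot = 0.092 * 8.083 * 1.1023 = 0.81969 kg/s

0.81969 kg/s


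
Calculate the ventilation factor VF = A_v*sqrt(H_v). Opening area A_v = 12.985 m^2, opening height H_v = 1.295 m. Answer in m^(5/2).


sqrt(H_v) = 1.1380
VF = 12.985 * 1.1380 = 14.777 m^(5/2)

14.777 m^(5/2)


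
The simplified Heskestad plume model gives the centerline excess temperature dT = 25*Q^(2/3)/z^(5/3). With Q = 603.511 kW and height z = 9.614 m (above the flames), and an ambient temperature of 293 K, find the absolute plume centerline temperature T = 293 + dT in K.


Q^(2/3) = 71.415
z^(5/3) = 43.468
dT = 25 * 71.415 / 43.468 = 41.073 K
T = 293 + 41.073 = 334.07 K

334.07 K


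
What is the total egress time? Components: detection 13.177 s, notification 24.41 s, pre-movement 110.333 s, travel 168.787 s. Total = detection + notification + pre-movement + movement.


Total = 13.177 + 24.41 + 110.333 + 168.787 = 316.707 s

316.707 s


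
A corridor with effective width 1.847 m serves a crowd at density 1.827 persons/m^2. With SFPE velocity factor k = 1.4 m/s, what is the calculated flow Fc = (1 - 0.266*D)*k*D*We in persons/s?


1 - 0.266*D = 1 - 0.266*1.827 = 0.51402
Fs = 0.51402 * 1.4 * 1.827 = 1.3148 persons/(s*m)
Fc = 1.3148 * 1.847 = 2.4284 persons/s

2.4284 persons/s


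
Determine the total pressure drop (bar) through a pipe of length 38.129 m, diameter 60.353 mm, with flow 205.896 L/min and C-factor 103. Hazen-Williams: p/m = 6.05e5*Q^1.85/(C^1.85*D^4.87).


Q^1.85 = 19066
C^1.85 = 5293.6
D^4.87 = 4.6990e+08
p/m = 0.0046372 bar/m
p_total = 0.0046372 * 38.129 = 0.17681 bar

0.17681 bar


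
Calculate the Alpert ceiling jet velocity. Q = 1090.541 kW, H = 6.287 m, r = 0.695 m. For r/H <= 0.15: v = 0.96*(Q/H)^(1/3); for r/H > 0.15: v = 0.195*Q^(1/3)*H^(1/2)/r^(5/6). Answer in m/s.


r/H = 0.695 / 6.287 = 0.11055
r/H <= 0.15, so v = 0.96*(Q/H)^(1/3)
Q/H = 173.46
(Q/H)^(1/3) = 5.5770
v = 0.96 * 5.5770 = 5.3539 m/s

5.3539 m/s


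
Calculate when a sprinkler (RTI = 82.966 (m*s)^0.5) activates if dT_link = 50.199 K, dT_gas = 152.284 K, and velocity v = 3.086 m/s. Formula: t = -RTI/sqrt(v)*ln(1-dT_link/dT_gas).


dT_link/dT_gas = 0.32964
ln(1 - 0.32964) = -0.39994
t = -82.966 / sqrt(3.086) * -0.39994 = 18.889 s

18.889 s


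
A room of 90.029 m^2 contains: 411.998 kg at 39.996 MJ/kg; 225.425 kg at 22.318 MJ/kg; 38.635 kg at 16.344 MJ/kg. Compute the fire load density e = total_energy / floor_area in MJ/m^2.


Total energy = 411.998*39.996 + 225.425*22.318 + 38.635*16.344
= 16478.27 + 5031.035 + 631.4504
= 22140.76 MJ
e = 22140.76 / 90.029 = 245.93 MJ/m^2

245.93 MJ/m^2


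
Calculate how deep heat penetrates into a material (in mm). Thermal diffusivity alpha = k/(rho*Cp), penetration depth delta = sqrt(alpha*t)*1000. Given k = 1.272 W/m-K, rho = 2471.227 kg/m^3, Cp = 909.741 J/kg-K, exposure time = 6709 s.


alpha = 1.272 / (2471.227 * 909.741) = 5.6579e-07 m^2/s
alpha * t = 0.0037959
delta = sqrt(0.0037959) * 1000 = 61.611 mm

61.611 mm


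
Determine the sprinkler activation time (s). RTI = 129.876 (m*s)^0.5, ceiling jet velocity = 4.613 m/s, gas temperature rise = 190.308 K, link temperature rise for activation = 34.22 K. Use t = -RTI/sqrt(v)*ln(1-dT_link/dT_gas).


dT_link/dT_gas = 0.17981
ln(1 - 0.17981) = -0.19822
t = -129.876 / sqrt(4.613) * -0.19822 = 11.987 s

11.987 s


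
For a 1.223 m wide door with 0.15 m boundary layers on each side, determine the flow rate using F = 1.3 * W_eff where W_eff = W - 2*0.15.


W_eff = 1.223 - 0.30 = 0.923 m
F = 1.3 * 0.923 = 1.1999 persons/s

1.1999 persons/s


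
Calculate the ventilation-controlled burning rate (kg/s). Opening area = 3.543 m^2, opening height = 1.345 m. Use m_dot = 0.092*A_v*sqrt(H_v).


sqrt(H_v) = 1.1597
m_dot = 0.092 * 3.543 * 1.1597 = 0.37802 kg/s

0.37802 kg/s


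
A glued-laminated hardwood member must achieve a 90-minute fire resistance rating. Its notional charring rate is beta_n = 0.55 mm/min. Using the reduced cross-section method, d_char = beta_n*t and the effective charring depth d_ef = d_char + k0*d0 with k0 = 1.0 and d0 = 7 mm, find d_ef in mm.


d_char = 0.55 * 90 = 49.5 mm
d_ef = 49.5 + 1.0*7 = 56.5 mm

56.5 mm


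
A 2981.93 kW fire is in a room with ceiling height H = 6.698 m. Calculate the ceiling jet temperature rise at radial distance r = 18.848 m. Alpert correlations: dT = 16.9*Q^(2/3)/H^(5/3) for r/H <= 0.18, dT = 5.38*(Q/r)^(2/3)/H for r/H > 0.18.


r/H = 18.848 / 6.698 = 2.8140
r/H > 0.18, so dT = 5.38*(Q/r)^(2/3)/H
Q/r = 158.21
(Q/r)^(2/3) = 29.252
dT = 5.38 * 29.252 / 6.698 = 23.496 K

23.496 K


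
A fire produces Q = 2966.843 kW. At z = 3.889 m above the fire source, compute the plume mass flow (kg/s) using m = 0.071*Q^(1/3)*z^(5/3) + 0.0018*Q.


Q^(1/3) = 14.369
z^(5/3) = 9.6175
First term = 0.071 * 14.369 * 9.6175 = 9.8119
Second term = 0.0018 * 2966.843 = 5.3403
m = 15.152 kg/s

15.152 kg/s


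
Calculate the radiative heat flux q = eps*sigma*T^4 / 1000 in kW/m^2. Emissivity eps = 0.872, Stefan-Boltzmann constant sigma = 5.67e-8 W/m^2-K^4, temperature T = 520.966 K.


T^4 = 7.3661e+10
q = 0.872 * 5.67e-8 * 7.3661e+10 / 1000 = 3.6420 kW/m^2

3.6420 kW/m^2


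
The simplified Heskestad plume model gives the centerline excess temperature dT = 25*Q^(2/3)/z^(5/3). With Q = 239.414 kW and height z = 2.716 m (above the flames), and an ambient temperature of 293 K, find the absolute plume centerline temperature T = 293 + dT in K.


Q^(2/3) = 38.557
z^(5/3) = 5.2871
dT = 25 * 38.557 / 5.2871 = 182.32 K
T = 293 + 182.32 = 475.32 K

475.32 K


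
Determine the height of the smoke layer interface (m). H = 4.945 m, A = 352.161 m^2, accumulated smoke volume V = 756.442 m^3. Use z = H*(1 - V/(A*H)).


V/(A*H) = 0.43438
1 - 0.43438 = 0.56562
z = 4.945 * 0.56562 = 2.7970 m

2.7970 m


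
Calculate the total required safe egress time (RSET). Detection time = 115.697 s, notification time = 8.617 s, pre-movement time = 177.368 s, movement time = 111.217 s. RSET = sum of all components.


Total = 115.697 + 8.617 + 177.368 + 111.217 = 412.899 s

412.899 s


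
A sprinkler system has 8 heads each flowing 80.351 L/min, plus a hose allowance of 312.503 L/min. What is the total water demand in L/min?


Sprinkler demand = 8 * 80.351 = 642.808 L/min
Total = 642.808 + 312.503 = 955.311 L/min

955.311 L/min


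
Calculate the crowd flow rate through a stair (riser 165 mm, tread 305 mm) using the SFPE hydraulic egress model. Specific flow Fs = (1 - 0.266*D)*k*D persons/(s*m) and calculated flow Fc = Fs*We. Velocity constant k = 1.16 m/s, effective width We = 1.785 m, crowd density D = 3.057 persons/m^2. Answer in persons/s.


1 - 0.266*D = 1 - 0.266*3.057 = 0.18684
Fs = 0.18684 * 1.16 * 3.057 = 0.66255 persons/(s*m)
Fc = 0.66255 * 1.785 = 1.1827 persons/s

1.1827 persons/s


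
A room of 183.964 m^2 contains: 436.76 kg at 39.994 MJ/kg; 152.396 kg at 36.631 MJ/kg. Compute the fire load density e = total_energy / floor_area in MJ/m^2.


Total energy = 436.76*39.994 + 152.396*36.631
= 17467.78 + 5582.418
= 23050.20 MJ
e = 23050.20 / 183.964 = 125.30 MJ/m^2

125.30 MJ/m^2


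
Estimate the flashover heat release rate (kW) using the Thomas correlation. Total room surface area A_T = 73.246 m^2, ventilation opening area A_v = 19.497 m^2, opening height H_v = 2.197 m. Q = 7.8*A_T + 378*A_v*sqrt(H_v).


7.8*A_T = 571.32
sqrt(H_v) = 1.4822
378*A_v*sqrt(H_v) = 10924
Q = 571.32 + 10924 = 11495 kW

11495 kW


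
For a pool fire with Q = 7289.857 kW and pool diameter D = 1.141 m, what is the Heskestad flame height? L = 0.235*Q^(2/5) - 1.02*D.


Q^(2/5) = 35.082
0.235 * Q^(2/5) = 8.2443
1.02 * D = 1.1638
L = 7.0805 m

7.0805 m


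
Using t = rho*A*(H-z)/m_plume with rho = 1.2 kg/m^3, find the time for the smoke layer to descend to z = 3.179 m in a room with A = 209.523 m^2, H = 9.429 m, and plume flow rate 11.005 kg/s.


H - z = 6.25 m
t = 1.2 * 209.523 * 6.25 / 11.005 = 142.79 s

142.79 s


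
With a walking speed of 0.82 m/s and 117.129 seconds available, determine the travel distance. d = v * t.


d = 0.82 * 117.129 = 96.046 m

96.046 m


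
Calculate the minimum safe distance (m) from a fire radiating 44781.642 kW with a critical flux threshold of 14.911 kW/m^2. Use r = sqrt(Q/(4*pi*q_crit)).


4*pi*q_crit = 187.38
Q/(4*pi*q_crit) = 238.99
r = sqrt(238.99) = 15.459 m

15.459 m


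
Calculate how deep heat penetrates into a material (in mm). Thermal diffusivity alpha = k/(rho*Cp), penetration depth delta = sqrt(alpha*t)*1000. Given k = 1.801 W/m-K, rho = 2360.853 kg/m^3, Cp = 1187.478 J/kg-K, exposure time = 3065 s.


alpha = 1.801 / (2360.853 * 1187.478) = 6.4242e-07 m^2/s
alpha * t = 0.0019690
delta = sqrt(0.0019690) * 1000 = 44.374 mm

44.374 mm


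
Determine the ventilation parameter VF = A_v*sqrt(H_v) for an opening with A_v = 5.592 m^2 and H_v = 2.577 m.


sqrt(H_v) = 1.6053
VF = 5.592 * 1.6053 = 8.9769 m^(5/2)

8.9769 m^(5/2)


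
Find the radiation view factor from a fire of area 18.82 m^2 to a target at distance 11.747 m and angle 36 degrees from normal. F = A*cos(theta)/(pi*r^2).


cos(36 deg) = 0.80902
pi*r^2 = 433.51
F = 18.82 * 0.80902 / 433.51 = 0.035122

0.035122


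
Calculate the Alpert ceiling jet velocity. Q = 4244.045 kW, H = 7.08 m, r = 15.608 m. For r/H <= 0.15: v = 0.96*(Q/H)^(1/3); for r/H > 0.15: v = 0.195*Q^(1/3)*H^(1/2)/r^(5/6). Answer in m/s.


r/H = 15.608 / 7.08 = 2.2045
r/H > 0.15, so v = 0.195*Q^(1/3)*H^(1/2)/r^(5/6)
Q^(1/3) = 16.190
H^(1/2) = 2.6608
r^(5/6) = 9.8732
v = 0.195 * 16.190 * 2.6608 / 9.8732 = 0.85085 m/s

0.85085 m/s


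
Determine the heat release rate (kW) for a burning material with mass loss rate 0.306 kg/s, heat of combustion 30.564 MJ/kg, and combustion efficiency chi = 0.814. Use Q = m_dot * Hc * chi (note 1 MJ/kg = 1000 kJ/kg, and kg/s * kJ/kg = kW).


Hc = 30.564 MJ/kg = 30.564 * 1000 kJ/kg = 30564 kJ/kg
Q = 0.306 kg/s * 30564 kJ/kg * 0.814 = 7613.0 kW

7613.0 kW


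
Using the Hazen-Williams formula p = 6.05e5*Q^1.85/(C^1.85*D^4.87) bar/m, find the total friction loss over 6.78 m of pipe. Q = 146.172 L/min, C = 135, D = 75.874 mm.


Q^1.85 = 10116
C^1.85 = 8732.1
D^4.87 = 1.4324e+09
p/m = 0.00048931 bar/m
p_total = 0.00048931 * 6.78 = 0.0033175 bar

0.0033175 bar


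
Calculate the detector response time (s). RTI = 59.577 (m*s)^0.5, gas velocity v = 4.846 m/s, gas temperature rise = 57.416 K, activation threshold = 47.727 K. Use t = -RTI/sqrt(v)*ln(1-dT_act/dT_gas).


dT_act/dT_gas = 0.83125
ln(1 - 0.83125) = -1.7793
t = -59.577 / sqrt(4.846) * -1.7793 = 48.155 s

48.155 s


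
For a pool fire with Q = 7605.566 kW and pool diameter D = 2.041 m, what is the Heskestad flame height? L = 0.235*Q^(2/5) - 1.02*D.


Q^(2/5) = 35.682
0.235 * Q^(2/5) = 8.3853
1.02 * D = 2.0818
L = 6.3035 m

6.3035 m


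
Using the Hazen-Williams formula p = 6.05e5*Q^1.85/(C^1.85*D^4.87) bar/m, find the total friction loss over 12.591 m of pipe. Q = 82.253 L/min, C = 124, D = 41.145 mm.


Q^1.85 = 3491.7
C^1.85 = 7461.6
D^4.87 = 7.2732e+07
p/m = 0.0038925 bar/m
p_total = 0.0038925 * 12.591 = 0.049011 bar

0.049011 bar


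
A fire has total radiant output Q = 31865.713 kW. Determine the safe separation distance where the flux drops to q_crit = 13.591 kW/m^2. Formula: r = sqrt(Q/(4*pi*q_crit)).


4*pi*q_crit = 170.79
Q/(4*pi*q_crit) = 186.58
r = sqrt(186.58) = 13.659 m

13.659 m


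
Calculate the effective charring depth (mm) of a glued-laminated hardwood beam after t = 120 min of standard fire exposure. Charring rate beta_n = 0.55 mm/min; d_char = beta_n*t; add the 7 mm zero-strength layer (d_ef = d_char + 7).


d_char = 0.55 * 120 = 66 mm
d_ef = 66 + 1.0*7 = 73 mm

73 mm


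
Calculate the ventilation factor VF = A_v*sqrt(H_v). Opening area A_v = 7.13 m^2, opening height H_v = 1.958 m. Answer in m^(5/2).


sqrt(H_v) = 1.3993
VF = 7.13 * 1.3993 = 9.9769 m^(5/2)

9.9769 m^(5/2)


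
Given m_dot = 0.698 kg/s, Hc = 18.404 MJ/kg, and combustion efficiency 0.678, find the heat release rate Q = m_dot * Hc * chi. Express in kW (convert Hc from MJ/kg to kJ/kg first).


Hc = 18.404 MJ/kg = 18.404 * 1000 kJ/kg = 18404 kJ/kg
Q = 0.698 kg/s * 18404 kJ/kg * 0.678 = 8709.6 kW

8709.6 kW


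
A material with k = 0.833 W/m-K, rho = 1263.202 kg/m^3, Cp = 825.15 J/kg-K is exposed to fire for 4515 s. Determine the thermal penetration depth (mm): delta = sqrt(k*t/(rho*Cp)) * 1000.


alpha = 0.833 / (1263.202 * 825.15) = 7.9917e-07 m^2/s
alpha * t = 0.0036083
delta = sqrt(0.0036083) * 1000 = 60.069 mm

60.069 mm


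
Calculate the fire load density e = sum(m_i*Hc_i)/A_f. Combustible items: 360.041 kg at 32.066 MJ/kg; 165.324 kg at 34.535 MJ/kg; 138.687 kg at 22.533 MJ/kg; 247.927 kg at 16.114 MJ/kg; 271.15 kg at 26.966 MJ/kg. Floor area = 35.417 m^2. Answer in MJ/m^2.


Total energy = 360.041*32.066 + 165.324*34.535 + 138.687*22.533 + 247.927*16.114 + 271.15*26.966
= 11545.07 + 5709.464 + 3125.034 + 3995.096 + 7311.831
= 31686.50 MJ
e = 31686.50 / 35.417 = 894.67 MJ/m^2

894.67 MJ/m^2


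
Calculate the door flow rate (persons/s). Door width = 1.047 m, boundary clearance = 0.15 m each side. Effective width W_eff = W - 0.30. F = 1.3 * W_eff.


W_eff = 1.047 - 0.30 = 0.747 m
F = 1.3 * 0.747 = 0.97110 persons/s

0.97110 persons/s


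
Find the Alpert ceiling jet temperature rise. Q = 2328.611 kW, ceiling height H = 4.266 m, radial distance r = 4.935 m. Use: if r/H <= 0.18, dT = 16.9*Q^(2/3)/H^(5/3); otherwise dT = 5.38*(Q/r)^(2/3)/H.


r/H = 4.935 / 4.266 = 1.1568
r/H > 0.18, so dT = 5.38*(Q/r)^(2/3)/H
Q/r = 471.86
(Q/r)^(2/3) = 60.609
dT = 5.38 * 60.609 / 4.266 = 76.437 K

76.437 K


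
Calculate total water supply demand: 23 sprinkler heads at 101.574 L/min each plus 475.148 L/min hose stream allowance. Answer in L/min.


Sprinkler demand = 23 * 101.574 = 2336.202 L/min
Total = 2336.202 + 475.148 = 2811.35 L/min

2811.35 L/min


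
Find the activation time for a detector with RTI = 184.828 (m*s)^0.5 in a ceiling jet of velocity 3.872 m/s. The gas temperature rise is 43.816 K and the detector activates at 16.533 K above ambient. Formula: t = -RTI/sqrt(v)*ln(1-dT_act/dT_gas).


dT_act/dT_gas = 0.37733
ln(1 - 0.37733) = -0.47374
t = -184.828 / sqrt(3.872) * -0.47374 = 44.498 s

44.498 s


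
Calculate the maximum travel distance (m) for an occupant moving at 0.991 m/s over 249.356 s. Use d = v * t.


d = 0.991 * 249.356 = 247.11 m

247.11 m


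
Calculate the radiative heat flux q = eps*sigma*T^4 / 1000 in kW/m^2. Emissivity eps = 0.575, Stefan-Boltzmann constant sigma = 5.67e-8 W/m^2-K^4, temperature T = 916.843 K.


T^4 = 7.0661e+11
q = 0.575 * 5.67e-8 * 7.0661e+11 / 1000 = 23.037 kW/m^2

23.037 kW/m^2


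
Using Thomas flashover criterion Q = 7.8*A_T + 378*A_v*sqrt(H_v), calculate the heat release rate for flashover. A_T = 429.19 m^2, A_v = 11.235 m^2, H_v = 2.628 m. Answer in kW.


7.8*A_T = 3347.682
sqrt(H_v) = 1.6211
378*A_v*sqrt(H_v) = 6884.6
Q = 3347.682 + 6884.6 = 10232 kW

10232 kW


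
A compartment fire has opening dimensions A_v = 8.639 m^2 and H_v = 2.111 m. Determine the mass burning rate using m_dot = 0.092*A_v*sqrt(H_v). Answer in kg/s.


sqrt(H_v) = 1.4529
m_dot = 0.092 * 8.639 * 1.4529 = 1.1548 kg/s

1.1548 kg/s


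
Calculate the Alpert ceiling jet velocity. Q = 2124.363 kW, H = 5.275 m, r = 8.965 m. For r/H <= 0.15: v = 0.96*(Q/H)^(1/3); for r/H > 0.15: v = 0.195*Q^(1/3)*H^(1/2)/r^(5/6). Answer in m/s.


r/H = 8.965 / 5.275 = 1.6995
r/H > 0.15, so v = 0.195*Q^(1/3)*H^(1/2)/r^(5/6)
Q^(1/3) = 12.855
H^(1/2) = 2.2967
r^(5/6) = 6.2200
v = 0.195 * 12.855 * 2.2967 / 6.2200 = 0.92561 m/s

0.92561 m/s


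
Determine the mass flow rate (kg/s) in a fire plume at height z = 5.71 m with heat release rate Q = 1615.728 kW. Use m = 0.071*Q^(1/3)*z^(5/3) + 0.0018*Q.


Q^(1/3) = 11.734
z^(5/3) = 18.241
First term = 0.071 * 11.734 * 18.241 = 15.198
Second term = 0.0018 * 1615.728 = 2.9083
m = 18.106 kg/s

18.106 kg/s


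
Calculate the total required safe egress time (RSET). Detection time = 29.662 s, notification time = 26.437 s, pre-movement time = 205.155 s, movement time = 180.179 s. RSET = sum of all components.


Total = 29.662 + 26.437 + 205.155 + 180.179 = 441.433 s

441.433 s


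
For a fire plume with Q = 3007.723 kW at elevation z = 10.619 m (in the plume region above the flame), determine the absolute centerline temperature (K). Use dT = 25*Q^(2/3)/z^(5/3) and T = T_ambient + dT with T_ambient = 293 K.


Q^(2/3) = 208.37
z^(5/3) = 51.303
dT = 25 * 208.37 / 51.303 = 101.54 K
T = 293 + 101.54 = 394.54 K

394.54 K


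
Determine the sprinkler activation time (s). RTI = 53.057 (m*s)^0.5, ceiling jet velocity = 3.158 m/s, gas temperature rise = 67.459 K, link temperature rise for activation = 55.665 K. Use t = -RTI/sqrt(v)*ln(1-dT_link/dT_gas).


dT_link/dT_gas = 0.82517
ln(1 - 0.82517) = -1.7439
t = -53.057 / sqrt(3.158) * -1.7439 = 52.067 s

52.067 s


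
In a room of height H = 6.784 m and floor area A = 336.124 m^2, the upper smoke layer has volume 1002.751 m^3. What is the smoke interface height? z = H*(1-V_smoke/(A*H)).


V/(A*H) = 0.43975
1 - 0.43975 = 0.56025
z = 6.784 * 0.56025 = 3.8007 m

3.8007 m


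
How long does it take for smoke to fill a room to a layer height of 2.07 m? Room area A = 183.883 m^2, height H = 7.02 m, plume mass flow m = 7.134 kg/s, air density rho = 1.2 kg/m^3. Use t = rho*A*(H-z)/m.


H - z = 4.95 m
t = 1.2 * 183.883 * 4.95 / 7.134 = 153.11 s

153.11 s


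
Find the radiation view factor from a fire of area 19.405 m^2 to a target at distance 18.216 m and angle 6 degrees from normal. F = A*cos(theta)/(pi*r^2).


cos(6 deg) = 0.99452
pi*r^2 = 1042.5
F = 19.405 * 0.99452 / 1042.5 = 0.018513

0.018513


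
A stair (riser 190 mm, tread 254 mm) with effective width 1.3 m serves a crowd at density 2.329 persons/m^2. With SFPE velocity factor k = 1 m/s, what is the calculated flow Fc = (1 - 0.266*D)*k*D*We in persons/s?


1 - 0.266*D = 1 - 0.266*2.329 = 0.38049
Fs = 0.38049 * 1 * 2.329 = 0.88615 persons/(s*m)
Fc = 0.88615 * 1.3 = 1.1520 persons/s

1.1520 persons/s


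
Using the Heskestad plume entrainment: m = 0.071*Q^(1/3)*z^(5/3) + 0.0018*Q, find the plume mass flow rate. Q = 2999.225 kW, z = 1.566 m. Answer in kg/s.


Q^(1/3) = 14.421
z^(5/3) = 2.1118
First term = 0.071 * 14.421 * 2.1118 = 2.1623
Second term = 0.0018 * 2999.225 = 5.3986
m = 7.5609 kg/s

7.5609 kg/s


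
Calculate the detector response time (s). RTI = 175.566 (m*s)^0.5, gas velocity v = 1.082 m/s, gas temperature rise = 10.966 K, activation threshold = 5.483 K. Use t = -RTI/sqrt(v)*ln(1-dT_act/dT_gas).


dT_act/dT_gas = 0.5
ln(1 - 0.5) = -0.69315
t = -175.566 / sqrt(1.082) * -0.69315 = 116.99 s

116.99 s


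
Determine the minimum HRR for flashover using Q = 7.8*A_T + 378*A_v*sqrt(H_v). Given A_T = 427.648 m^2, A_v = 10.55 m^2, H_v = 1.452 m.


7.8*A_T = 3335.7
sqrt(H_v) = 1.2050
378*A_v*sqrt(H_v) = 4805.4
Q = 3335.7 + 4805.4 = 8141.0 kW

8141.0 kW


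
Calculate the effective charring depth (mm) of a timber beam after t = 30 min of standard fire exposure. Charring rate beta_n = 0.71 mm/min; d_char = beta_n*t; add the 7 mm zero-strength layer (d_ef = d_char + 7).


d_char = 0.71 * 30 = 21.3 mm
d_ef = 21.3 + 1.0*7 = 28.3 mm

28.3 mm


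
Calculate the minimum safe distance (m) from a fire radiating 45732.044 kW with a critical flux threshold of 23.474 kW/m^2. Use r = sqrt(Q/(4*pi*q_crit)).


4*pi*q_crit = 294.98
Q/(4*pi*q_crit) = 155.03
r = sqrt(155.03) = 12.451 m

12.451 m


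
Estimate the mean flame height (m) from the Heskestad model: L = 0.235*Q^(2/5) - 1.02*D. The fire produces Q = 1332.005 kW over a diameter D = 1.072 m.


Q^(2/5) = 17.775
0.235 * Q^(2/5) = 4.1771
1.02 * D = 1.0934
L = 3.0836 m

3.0836 m


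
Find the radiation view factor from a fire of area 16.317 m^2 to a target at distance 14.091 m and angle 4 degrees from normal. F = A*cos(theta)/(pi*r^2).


cos(4 deg) = 0.99756
pi*r^2 = 623.78
F = 16.317 * 0.99756 / 623.78 = 0.026094

0.026094


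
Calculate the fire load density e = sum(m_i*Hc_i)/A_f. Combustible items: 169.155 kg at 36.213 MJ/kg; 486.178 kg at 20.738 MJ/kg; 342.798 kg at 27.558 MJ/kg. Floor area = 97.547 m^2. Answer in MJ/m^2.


Total energy = 169.155*36.213 + 486.178*20.738 + 342.798*27.558
= 6125.610 + 10082.36 + 9446.827
= 25654.80 MJ
e = 25654.80 / 97.547 = 263.00 MJ/m^2

263.00 MJ/m^2


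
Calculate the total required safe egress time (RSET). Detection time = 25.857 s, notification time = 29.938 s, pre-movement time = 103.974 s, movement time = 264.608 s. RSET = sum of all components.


Total = 25.857 + 29.938 + 103.974 + 264.608 = 424.377 s

424.377 s


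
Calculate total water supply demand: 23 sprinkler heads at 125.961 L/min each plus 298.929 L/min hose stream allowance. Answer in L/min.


Sprinkler demand = 23 * 125.961 = 2897.103 L/min
Total = 2897.103 + 298.929 = 3196.032 L/min

3196.032 L/min


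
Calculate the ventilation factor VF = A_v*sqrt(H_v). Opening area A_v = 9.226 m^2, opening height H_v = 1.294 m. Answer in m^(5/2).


sqrt(H_v) = 1.1375
VF = 9.226 * 1.1375 = 10.495 m^(5/2)

10.495 m^(5/2)


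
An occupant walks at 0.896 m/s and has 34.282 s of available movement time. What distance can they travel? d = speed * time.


d = 0.896 * 34.282 = 30.717 m

30.717 m


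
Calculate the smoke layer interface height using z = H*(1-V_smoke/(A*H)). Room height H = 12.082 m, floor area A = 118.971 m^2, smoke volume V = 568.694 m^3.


V/(A*H) = 0.39564
1 - 0.39564 = 0.60436
z = 12.082 * 0.60436 = 7.3019 m

7.3019 m


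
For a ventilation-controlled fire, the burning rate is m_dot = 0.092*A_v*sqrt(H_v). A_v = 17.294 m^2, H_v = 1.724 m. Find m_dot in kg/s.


sqrt(H_v) = 1.3130
m_dot = 0.092 * 17.294 * 1.3130 = 2.0891 kg/s

2.0891 kg/s


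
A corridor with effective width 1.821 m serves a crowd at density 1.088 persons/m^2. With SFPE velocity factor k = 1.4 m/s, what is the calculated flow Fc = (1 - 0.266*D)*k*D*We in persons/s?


1 - 0.266*D = 1 - 0.266*1.088 = 0.71059
Fs = 0.71059 * 1.4 * 1.088 = 1.0824 persons/(s*m)
Fc = 1.0824 * 1.821 = 1.9710 persons/s

1.9710 persons/s


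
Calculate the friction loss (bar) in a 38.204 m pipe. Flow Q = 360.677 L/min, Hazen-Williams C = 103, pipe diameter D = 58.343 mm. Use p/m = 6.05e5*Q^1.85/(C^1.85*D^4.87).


Q^1.85 = 53786
C^1.85 = 5293.6
D^4.87 = 3.9844e+08
p/m = 0.015428 bar/m
p_total = 0.015428 * 38.204 = 0.58941 bar

0.58941 bar


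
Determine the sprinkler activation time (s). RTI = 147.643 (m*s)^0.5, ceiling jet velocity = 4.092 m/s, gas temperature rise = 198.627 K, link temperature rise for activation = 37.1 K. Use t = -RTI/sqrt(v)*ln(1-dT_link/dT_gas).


dT_link/dT_gas = 0.18678
ln(1 - 0.18678) = -0.20676
t = -147.643 / sqrt(4.092) * -0.20676 = 15.091 s

15.091 s


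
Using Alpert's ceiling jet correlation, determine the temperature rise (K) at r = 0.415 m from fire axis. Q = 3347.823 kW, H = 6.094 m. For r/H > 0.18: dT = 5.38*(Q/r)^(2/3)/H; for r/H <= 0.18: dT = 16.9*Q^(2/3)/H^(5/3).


r/H = 0.415 / 6.094 = 0.068100
r/H <= 0.18, so dT = 16.9*Q^(2/3)/H^(5/3)
Q^(2/3) = 223.79
H^(5/3) = 20.332
dT = 16.9 * 223.79 / 20.332 = 186.02 K

186.02 K


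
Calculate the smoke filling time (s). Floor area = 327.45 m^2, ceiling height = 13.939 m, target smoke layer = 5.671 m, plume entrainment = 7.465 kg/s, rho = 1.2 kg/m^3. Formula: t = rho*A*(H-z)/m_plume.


H - z = 8.268 m
t = 1.2 * 327.45 * 8.268 / 7.465 = 435.21 s

435.21 s
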